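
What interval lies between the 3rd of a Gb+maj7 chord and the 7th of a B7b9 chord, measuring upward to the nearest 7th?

major 7th

The 3rd of Gb+maj7 is Bb; the 7th of B7b9 is A.
Counting 7 letters and 11 half steps from Bb gives a major seventh.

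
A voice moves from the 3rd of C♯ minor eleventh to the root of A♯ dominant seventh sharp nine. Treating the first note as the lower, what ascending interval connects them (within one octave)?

augmented fourth

C♯ minor eleventh has E as its 3rd, and A♯ dominant seventh sharp nine has A♯ as its root.
E up to A♯ is 6 semitones, a half step wider than a perfect fourth, so the interval is augmented.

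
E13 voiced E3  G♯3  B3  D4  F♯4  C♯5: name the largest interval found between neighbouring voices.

Adjacent intervals: E3→G♯3 = major third; G♯3→B3 = minor third; B3→D4 = minor third; D4→F♯4 = major third; F♯4→C♯5 = perfect fifth.
The largest is F♯4 to C♯5, a perfect fifth (7 semitones).

perfect fifth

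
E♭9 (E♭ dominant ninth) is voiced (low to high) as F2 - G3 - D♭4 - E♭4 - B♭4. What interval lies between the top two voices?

Those voices are E♭4 and B♭4.
Counting 5 letters and 7 half steps from E♭ gives a perfect fifth.

perfect 5th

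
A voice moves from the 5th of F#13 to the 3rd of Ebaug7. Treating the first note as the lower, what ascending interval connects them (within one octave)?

diminished fifth

F#13 has C# as its 5th, and Ebaug7 has G as its 3rd.
5 letter names make it a fifth; at 6 semitones (a half step narrower than perfect) the quality is diminished.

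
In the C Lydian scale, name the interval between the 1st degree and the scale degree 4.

augmented fourth

The scale runs C D E F# G A B.
The 1st degree is C and the scale degree 4 is F#.
4 letter names make it a fourth; at 6 semitones (a half step wider than perfect) the quality is augmented.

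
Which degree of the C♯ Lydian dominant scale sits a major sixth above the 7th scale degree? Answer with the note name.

The scale is C♯ D♯ E♯ F𝄪 G♯ A♯ B.
The 7th scale degree is B; a major sixth above that is G♯ — scale degree 5.

G#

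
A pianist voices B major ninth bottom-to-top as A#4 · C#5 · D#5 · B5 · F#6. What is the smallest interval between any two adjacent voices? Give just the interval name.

major second

Adjacent intervals: A#4→C#5 = minor third; C#5→D#5 = major second; D#5→B5 = minor sixth; B5→F#6 = perfect fifth.
The smallest is C#5 to D#5, a major second (2 semitones).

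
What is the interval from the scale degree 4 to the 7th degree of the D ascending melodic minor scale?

augmented fourth

Spelling the D ascending melodic minor scale: D E F G A B C#.
The scale degree 4 is G and the 7th scale degree is C#.
G up to C# is 6 semitones, a half step wider than a perfect fourth, so the interval is augmented.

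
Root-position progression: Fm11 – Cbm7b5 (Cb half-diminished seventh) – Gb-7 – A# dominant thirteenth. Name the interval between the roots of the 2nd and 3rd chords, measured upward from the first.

The roots are Cb and Gb.
From Cb to Gb is 7 semitones, exactly the perfect fifth.

perfect fifth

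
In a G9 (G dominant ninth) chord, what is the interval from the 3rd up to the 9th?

G dominant ninth: G, B, D, F, A.
So we need the interval from B up to A.
7 letter names make it a seventh; at 10 semitones (a half step narrower than major) the quality is minor.

minor seventh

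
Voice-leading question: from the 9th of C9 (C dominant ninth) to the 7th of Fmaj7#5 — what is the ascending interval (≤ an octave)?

C9 (C dominant ninth) has D as its 9th, and Fmaj7#5 has E as its 7th.
From D to E is 2 semitones, exactly the major second.

major second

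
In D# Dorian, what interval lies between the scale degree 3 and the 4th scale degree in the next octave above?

Spelling D# Dorian: D# E# F# G# A# B# C#.
The scale degree 3 is F# and the degree 4 (up an octave) is G#.
From F# to G# is 14 semitones, exactly the major ninth.

major ninth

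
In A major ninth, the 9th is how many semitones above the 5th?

7

Spelling the chord: A C♯ E G♯ B.
E to B is a perfect fifth: 7 semitones.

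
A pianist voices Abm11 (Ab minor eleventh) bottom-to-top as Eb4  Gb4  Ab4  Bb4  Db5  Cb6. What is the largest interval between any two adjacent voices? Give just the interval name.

minor 7th

Adjacent intervals: Eb4→Gb4 = minor third; Gb4→Ab4 = major second; Ab4→Bb4 = major second; Bb4→Db5 = minor third; Db5→Cb6 = minor seventh.
The largest is Db5 to Cb6, a minor seventh (10 semitones).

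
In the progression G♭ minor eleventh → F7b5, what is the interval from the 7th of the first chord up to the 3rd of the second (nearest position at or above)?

G♭ minor eleventh has F♭ as its 7th, and F7b5 has A as its 3rd.
From F♭ to A: 5 semitones over a third = augmented.

augmented third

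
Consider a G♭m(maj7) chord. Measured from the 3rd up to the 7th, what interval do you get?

The chord tones of G♭mM7 (G♭ minor-major seventh) are G♭-B𝄫-D♭-F.
3rd = B𝄫; 7th = F.
From B𝄫 to F: 8 semitones over a fifth = augmented.

augmented 5th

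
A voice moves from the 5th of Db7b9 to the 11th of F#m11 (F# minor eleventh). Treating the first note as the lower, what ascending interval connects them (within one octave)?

augmented second

Db7b9 has Ab as its 5th, and F#m11 (F# minor eleventh) has B as its 11th.
Ab up to B is 3 semitones, a half step wider than a major second, so the interval is augmented.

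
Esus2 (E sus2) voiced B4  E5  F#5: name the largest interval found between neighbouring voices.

Adjacent intervals: B4→E5 = perfect fourth; E5→F#5 = major second.
The largest is B4 to E5, a perfect fourth (5 semitones).

perfect fourth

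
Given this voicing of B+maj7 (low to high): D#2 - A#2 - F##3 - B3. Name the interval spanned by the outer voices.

The outer voices are D#2 and B3.
From D# to B: 20 semitones over a thirteenth = minor.

m13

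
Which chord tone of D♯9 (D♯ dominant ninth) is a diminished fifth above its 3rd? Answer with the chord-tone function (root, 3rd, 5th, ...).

D♯9 (D♯ dominant ninth) is spelled D♯ F𝄪 A♯ C♯ E♯.
The 3rd is F𝄪. A diminished fifth above F𝄪 is C♯.
C♯ is the chord's 7th.

7th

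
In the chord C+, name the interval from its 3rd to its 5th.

C augmented is spelled C E G#.
That puts E below G#.
From E to G# is 4 semitones, exactly the major third.

major third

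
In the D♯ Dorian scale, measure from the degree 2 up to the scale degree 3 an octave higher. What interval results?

minor 9th

Spelling the D♯ Dorian scale: D♯ E♯ F♯ G♯ A♯ B♯ C♯.
Degree 2 = E♯; 3rd scale degree (up an octave) = F♯.
From E♯ to F♯: 13 semitones over a ninth = minor.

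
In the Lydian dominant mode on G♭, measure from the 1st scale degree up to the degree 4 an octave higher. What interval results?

Spelling the Lydian dominant mode on G♭: G♭ A♭ B♭ C D♭ E♭ F♭.
That puts G♭ below C.
From G♭ to C: 18 semitones over an eleventh = augmented.

A11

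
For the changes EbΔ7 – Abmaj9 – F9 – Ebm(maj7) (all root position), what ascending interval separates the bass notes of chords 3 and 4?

The roots are F and Eb.
F up to Eb is 10 semitones, a half step narrower than a major seventh, so the interval is minor.

minor 7th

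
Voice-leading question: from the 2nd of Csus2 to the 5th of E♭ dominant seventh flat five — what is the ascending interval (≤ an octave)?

diminished sixth

Csus2 has D as its 2nd, and E♭ dominant seventh flat five has B𝄫 as its 5th.
6 letter names make it a sixth; at 7 semitones (a whole step narrower than major) the quality is diminished.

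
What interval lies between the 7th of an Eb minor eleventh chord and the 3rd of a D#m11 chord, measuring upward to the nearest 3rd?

Eb minor eleventh has Db as its 7th, and D#m11 has F# as its 3rd.
3 letter names make it a third; at 5 semitones (a half step wider than major) the quality is augmented.

A3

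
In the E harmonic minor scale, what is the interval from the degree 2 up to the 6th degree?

The scale runs E F# G A B C D#.
The degree 2 is F# and the degree 6 is C.
From F# to C: 6 semitones over a fifth = diminished.

diminished fifth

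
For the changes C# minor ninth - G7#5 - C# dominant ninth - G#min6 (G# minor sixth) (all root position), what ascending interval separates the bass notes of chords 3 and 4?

perfect fifth

The roots are C# and G#.
Counting 5 letters and 7 half steps from C# gives a perfect fifth.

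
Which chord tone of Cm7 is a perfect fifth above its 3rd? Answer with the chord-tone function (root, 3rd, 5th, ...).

7th

The chord tones of C-7 are C, Eb, G, Bb.
The 3rd is Eb. A perfect fifth above Eb is Bb.
Bb is the chord's 7th.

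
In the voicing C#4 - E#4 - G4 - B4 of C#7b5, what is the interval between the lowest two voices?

M3

Those voices are C#4 and E#4.
C# up to E# spans 3 letter names and 4 semitones — a major third.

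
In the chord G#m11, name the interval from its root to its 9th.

major ninth

Spelling the chord: G#, B, D#, F#, A#, C#.
So we need the interval from G# up to A#.
Counting 9 letters and 14 half steps from G# gives a major ninth.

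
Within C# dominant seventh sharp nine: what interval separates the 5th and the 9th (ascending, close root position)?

C#7#9 is spelled C#-E#-G#-B-D##.
The 5th is G# and the 9th is D##.
From G# to D##: 8 semitones over a fifth = augmented.

A5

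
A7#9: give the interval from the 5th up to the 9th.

Spelling the chord: A C♯ E G B♯.
5th = E; 9th = B♯.
E up to B♯ is 8 semitones, a half step wider than a perfect fifth, so the interval is augmented.

augmented 5th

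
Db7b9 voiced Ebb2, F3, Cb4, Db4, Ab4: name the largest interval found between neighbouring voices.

augmented ninth

Adjacent intervals: Ebb2→F3 = augmented ninth; F3→Cb4 = diminished fifth; Cb4→Db4 = major second; Db4→Ab4 = perfect fifth.
The largest is Ebb2 to F3, an augmented ninth (15 semitones).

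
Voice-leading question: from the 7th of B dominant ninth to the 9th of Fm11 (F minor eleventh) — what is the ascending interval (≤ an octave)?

The 7th of B dominant ninth is A; the 9th of Fm11 (F minor eleventh) is G.
From A to G: 10 semitones over a seventh = minor.

minor seventh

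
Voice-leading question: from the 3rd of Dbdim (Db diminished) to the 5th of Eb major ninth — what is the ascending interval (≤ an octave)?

Dbdim (Db diminished) has Fb as its 3rd, and Eb major ninth has Bb as its 5th.
Fb up to Bb is 6 semitones, a half step wider than a perfect fourth, so the interval is augmented.

augmented fourth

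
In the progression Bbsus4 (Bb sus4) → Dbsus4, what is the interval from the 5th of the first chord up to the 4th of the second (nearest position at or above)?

Bbsus4 (Bb sus4) has F as its 5th, and Dbsus4 has Gb as its 4th.
2 letter names make it a second; at 1 semitone (a half step narrower than major) the quality is minor.

minor second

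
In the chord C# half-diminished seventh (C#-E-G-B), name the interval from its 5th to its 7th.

major third

The 5th is G and the 7th is B.
From G to B is 4 semitones, exactly the major third.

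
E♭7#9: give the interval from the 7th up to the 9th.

E♭7#9 (E♭ dominant seventh sharp nine) is spelled E♭–G–B♭–D♭–F♯.
So we need the interval from D♭ up to F♯.
D♭ up to F♯ is 5 semitones, a half step wider than a major third, so the interval is augmented.

A3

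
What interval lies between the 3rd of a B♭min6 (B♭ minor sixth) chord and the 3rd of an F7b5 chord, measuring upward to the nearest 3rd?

The 3rd of B♭min6 (B♭ minor sixth) is D♭; the 3rd of F7b5 is A.
From D♭ to A: 8 semitones over a fifth = augmented.

augmented fifth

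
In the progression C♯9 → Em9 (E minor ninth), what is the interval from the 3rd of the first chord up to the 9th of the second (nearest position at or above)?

minor 2nd

The 3rd of C♯9 is E♯; the 9th of Em9 (E minor ninth) is F♯.
2 letter names make it a second; at 1 semitone (a half step narrower than major) the quality is minor.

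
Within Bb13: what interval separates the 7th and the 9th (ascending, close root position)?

The chord tones of Bb13 are Bb-D-F-Ab-C-G.
7th = Ab; 9th = C.
Ab up to C spans 3 letter names and 4 semitones — a major third.

major third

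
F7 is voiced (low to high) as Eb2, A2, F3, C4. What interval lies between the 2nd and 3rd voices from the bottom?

minor 6th

Those voices are A2 and F3.
From A to F: 8 semitones over a sixth = minor.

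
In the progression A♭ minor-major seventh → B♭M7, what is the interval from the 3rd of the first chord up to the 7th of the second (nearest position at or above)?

augmented sixth

A♭ minor-major seventh has C♭ as its 3rd, and B♭M7 has A as its 7th.
C♭ up to A is 10 semitones, a half step wider than a major sixth, so the interval is augmented.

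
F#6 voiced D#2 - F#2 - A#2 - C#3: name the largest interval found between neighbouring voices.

major third

Adjacent intervals: D#2→F#2 = minor third; F#2→A#2 = major third; A#2→C#3 = minor third.
The largest is F#2 to A#2, a major third (4 semitones).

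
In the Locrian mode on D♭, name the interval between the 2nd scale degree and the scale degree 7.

Spelling the Locrian mode on D♭: D♭ E𝄫 F♭ G♭ A𝄫 B𝄫 C♭.
That puts E𝄫 below C♭.
From E𝄫 to C♭ is 9 semitones, exactly the major sixth.

major sixth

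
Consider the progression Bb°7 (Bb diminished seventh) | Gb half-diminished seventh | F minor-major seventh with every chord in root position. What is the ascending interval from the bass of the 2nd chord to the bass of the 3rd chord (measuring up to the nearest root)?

major seventh

The roots are Gb and F.
Gb up to F spans 7 letter names and 11 semitones — a major seventh.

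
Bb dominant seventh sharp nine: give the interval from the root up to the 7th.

The chord tones of Bb7#9 (Bb dominant seventh sharp nine) are Bb D F Ab C#.
So we need the interval from Bb up to Ab.
7 letter names make it a seventh; at 10 semitones (a half step narrower than major) the quality is minor.

minor seventh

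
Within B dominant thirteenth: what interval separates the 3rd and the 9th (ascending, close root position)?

minor seventh

B13 (B dominant thirteenth) is spelled B-D♯-F♯-A-C♯-G♯.
3rd = D♯; 9th = C♯.
D♯ up to C♯ is 10 semitones, a half step narrower than a major seventh, so the interval is minor.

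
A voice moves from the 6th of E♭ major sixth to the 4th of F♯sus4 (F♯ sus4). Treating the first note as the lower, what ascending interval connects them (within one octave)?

The 6th of E♭ major sixth is C; the 4th of F♯sus4 (F♯ sus4) is B.
C up to B spans 7 letter names and 11 semitones — a major seventh.

M7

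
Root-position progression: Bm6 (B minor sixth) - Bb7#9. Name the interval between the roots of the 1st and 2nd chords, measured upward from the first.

The roots are B and Bb.
From B to Bb: 11 semitones over an octave = diminished.

diminished 8th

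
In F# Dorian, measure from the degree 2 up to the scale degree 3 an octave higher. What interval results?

The scale runs F# G# A B C# D# E.
That puts G# below A.
G# up to A is 13 semitones, a half step narrower than a major ninth, so the interval is minor.

minor ninth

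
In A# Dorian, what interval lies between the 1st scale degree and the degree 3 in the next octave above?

The scale runs A# B# C# D# E# F## G#.
That puts A# below C#.
A# up to C# is 15 semitones, a half step narrower than a major tenth, so the interval is minor.

minor 10th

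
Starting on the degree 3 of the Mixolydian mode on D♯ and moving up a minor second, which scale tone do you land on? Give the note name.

The scale is D♯ E♯ F𝄪 G♯ A♯ B♯ C♯.
The degree 3 is F𝄪; a minor second above that is G♯ — scale degree 4.

G#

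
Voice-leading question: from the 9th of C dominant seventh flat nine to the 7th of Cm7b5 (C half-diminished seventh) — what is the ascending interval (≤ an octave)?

C dominant seventh flat nine has D♭ as its 9th, and Cm7b5 (C half-diminished seventh) has B♭ as its 7th.
Counting 6 letters and 9 half steps from D♭ gives a major sixth.

major 6th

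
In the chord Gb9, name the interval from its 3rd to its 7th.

d5

Gb9 is spelled Gb Bb Db Fb Ab.
So we need the interval from Bb up to Fb.
Bb up to Fb is 6 semitones, a half step narrower than a perfect fifth, so the interval is diminished.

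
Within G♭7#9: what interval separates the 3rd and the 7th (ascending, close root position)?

G♭7#9 (G♭ dominant seventh sharp nine) is spelled G♭ B♭ D♭ F♭ A.
That puts B♭ below F♭.
B♭ up to F♭ is 6 semitones, a half step narrower than a perfect fifth, so the interval is diminished.

diminished fifth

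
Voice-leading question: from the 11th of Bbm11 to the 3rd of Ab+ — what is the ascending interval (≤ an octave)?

major sixth

The 11th of Bbm11 is Eb; the 3rd of Ab+ is C.
Eb up to C spans 6 letter names and 9 semitones — a major sixth.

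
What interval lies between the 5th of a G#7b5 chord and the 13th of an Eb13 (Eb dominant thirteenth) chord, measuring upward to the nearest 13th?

minor seventh

The 5th of G#7b5 is D; the 13th of Eb13 (Eb dominant thirteenth) is C.
From D to C: 10 semitones over a seventh = minor.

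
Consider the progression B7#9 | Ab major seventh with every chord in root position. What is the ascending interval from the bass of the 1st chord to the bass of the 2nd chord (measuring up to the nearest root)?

The roots are B and Ab.
7 letter names make it a seventh; at 9 semitones (a whole step narrower than major) the quality is diminished.

diminished 7th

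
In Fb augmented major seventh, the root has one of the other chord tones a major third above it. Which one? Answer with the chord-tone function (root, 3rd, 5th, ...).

3rd

The chord tones of Fb augmented major seventh are Fb, Ab, C, Eb.
The root is Fb. A major third above Fb is Ab.
Ab is the chord's 3rd.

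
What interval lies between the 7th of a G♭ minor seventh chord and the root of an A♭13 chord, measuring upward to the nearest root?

The 7th of G♭ minor seventh is F♭; the root of A♭13 is A♭.
Counting 3 letters and 4 half steps from F♭ gives a major third.

M3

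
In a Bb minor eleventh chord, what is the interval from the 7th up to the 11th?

perfect 5th

The chord tones of Bbm11 are Bb, Db, F, Ab, C, Eb.
The 7th is Ab and the 11th is Eb.
Counting 5 letters and 7 half steps from Ab gives a perfect fifth.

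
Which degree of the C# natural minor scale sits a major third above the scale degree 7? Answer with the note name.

D#

The scale is C# D# E F# G# A B.
The scale degree 7 is B; a major third above that is D# — scale degree 2.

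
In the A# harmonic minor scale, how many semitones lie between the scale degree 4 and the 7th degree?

The scale is A# B# C# D# E# F# G##.
D# up to G## is an augmented fourth — 6 semitones.

6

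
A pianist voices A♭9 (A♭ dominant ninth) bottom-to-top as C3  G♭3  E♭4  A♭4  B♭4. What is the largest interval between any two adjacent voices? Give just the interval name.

Adjacent intervals: C3→G♭3 = diminished fifth; G♭3→E♭4 = major sixth; E♭4→A♭4 = perfect fourth; A♭4→B♭4 = major second.
The largest is G♭3 to E♭4, a major sixth (9 semitones).

M6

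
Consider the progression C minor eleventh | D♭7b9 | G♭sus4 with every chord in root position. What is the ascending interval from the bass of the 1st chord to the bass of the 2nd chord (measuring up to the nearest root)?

The roots are C and D♭.
C up to D♭ is 1 semitone, a half step narrower than a major second, so the interval is minor.

minor second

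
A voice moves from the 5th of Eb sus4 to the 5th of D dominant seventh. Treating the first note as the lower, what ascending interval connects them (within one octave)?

major seventh

The 5th of Eb sus4 is Bb; the 5th of D dominant seventh is A.
From Bb to A is 11 semitones, exactly the major seventh.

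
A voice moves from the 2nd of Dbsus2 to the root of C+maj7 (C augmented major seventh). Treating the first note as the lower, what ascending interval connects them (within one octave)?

major sixth

The 2nd of Dbsus2 is Eb; the root of C+maj7 (C augmented major seventh) is C.
From Eb to C is 9 semitones, exactly the major sixth.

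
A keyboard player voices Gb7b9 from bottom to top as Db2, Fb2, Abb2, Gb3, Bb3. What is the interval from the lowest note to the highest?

The outer voices are Db2 and Bb3.
Counting 13 letters and 21 half steps from Db gives a major thirteenth.

M13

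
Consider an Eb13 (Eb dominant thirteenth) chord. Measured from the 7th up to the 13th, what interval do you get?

Eb13 (Eb dominant thirteenth) is spelled Eb-G-Bb-Db-F-C.
The 7th is Db and the 13th is C.
From Db to C is 11 semitones, exactly the major seventh.

major 7th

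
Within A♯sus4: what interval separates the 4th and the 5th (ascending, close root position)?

major second

A♯ sus4 is spelled A♯-D♯-E♯.
4th = D♯; 5th = E♯.
D♯ up to E♯ spans 2 letter names and 2 semitones — a major second.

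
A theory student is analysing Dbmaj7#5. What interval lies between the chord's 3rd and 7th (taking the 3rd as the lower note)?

perfect fifth

Dbmaj7#5 is spelled Db-F-A-C.
So we need the interval from F up to C.
F up to C spans 5 letter names and 7 semitones — a perfect fifth.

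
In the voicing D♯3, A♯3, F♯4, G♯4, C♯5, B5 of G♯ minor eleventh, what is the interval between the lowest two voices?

perfect fifth

Those voices are D♯3 and A♯3.
Counting 5 letters and 7 half steps from D♯ gives a perfect fifth.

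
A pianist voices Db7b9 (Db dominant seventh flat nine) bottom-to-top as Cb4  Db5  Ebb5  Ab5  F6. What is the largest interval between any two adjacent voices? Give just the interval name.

M9

Adjacent intervals: Cb4→Db5 = major ninth; Db5→Ebb5 = minor second; Ebb5→Ab5 = augmented fourth; Ab5→F6 = major sixth.
The largest is Cb4 to Db5, a major ninth (14 semitones).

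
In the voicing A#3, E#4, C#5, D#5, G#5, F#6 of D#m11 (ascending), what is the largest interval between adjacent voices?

minor 7th

Adjacent intervals: A#3→E#4 = perfect fifth; E#4→C#5 = minor sixth; C#5→D#5 = major second; D#5→G#5 = perfect fourth; G#5→F#6 = minor seventh.
The largest is G#5 to F#6, a minor seventh (10 semitones).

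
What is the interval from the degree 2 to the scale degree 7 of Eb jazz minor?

major sixth

The scale runs Eb F Gb Ab Bb C D.
That puts F below D.
From F to D is 9 semitones, exactly the major sixth.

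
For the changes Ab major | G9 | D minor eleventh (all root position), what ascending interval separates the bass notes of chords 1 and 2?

The roots are Ab and G.
Ab up to G spans 7 letter names and 11 semitones — a major seventh.

major 7th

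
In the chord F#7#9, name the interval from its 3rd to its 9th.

F#7#9 is spelled F#-A#-C#-E-G##.
3rd = A#; 9th = G##.
From A# to G## is 11 semitones, exactly the major seventh.

major seventh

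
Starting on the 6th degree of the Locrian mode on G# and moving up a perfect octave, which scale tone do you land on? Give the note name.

The scale is G# A B C# D E F#.
The 6th degree is E; a perfect octave above that is E — scale degree 6.

E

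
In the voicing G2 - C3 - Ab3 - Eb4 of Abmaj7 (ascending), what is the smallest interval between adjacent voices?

Adjacent intervals: G2→C3 = perfect fourth; C3→Ab3 = minor sixth; Ab3→Eb4 = perfect fifth.
The smallest is G2 to C3, a perfect fourth (5 semitones).

perfect fourth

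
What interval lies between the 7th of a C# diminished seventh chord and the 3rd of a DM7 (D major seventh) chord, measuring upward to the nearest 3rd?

augmented fifth

C# diminished seventh has Bb as its 7th, and DM7 (D major seventh) has F# as its 3rd.
Bb up to F# is 8 semitones, a half step wider than a perfect fifth, so the interval is augmented.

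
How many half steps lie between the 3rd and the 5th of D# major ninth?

D# major ninth: D#, F##, A#, C##, E#.
F## to A# is a minor third: 3 semitones.

3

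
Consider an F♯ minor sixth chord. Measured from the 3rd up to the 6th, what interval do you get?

F♯min6: F♯–A–C♯–D♯.
3rd = A; 6th = D♯.
4 letter names make it a fourth; at 6 semitones (a half step wider than perfect) the quality is augmented.

augmented fourth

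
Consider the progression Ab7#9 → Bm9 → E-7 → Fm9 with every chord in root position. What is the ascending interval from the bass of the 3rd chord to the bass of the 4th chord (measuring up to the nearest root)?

m2

The roots are E and F.
From E to F: 1 semitone over a second = minor.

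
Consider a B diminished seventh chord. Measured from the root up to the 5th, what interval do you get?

The chord tones of B°7 (B diminished seventh) are B, D, F, A♭.
That puts B below F.
5 letter names make it a fifth; at 6 semitones (a half step narrower than perfect) the quality is diminished.

diminished fifth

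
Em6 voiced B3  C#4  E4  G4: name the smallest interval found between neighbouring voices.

Adjacent intervals: B3→C#4 = major second; C#4→E4 = minor third; E4→G4 = minor third.
The smallest is B3 to C#4, a major second (2 semitones).

major second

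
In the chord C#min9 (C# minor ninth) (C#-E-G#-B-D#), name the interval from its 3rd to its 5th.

major third

That puts E below G#.
E up to G# spans 3 letter names and 4 semitones — a major third.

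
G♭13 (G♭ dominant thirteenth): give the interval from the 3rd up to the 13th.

The chord tones of G♭ dominant thirteenth are G♭–B♭–D♭–F♭–A♭–E♭.
That puts B♭ below E♭.
From B♭ to E♭ is 17 semitones, exactly the perfect eleventh.

P11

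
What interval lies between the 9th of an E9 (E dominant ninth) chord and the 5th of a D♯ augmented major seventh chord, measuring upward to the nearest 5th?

The 9th of E9 (E dominant ninth) is F♯; the 5th of D♯ augmented major seventh is A𝄪.
3 letter names make it a third; at 5 semitones (a half step wider than major) the quality is augmented.

augmented third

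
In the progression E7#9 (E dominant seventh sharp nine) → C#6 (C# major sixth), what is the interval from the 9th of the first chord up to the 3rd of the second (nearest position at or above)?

E7#9 (E dominant seventh sharp nine) has F## as its 9th, and C#6 (C# major sixth) has E# as its 3rd.
7 letter names make it a seventh; at 10 semitones (a half step narrower than major) the quality is minor.

minor 7th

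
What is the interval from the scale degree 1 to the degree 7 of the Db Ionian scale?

Spelling the Db Ionian scale: Db Eb F Gb Ab Bb C.
Scale degree 1 = Db; scale degree 7 = C.
Db up to C spans 7 letter names and 11 semitones — a major seventh.

major 7th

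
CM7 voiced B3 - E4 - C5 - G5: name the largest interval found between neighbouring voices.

Adjacent intervals: B3→E4 = perfect fourth; E4→C5 = minor sixth; C5→G5 = perfect fifth.
The largest is E4 to C5, a minor sixth (8 semitones).

minor sixth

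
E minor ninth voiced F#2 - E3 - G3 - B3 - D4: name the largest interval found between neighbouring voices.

Adjacent intervals: F#2→E3 = minor seventh; E3→G3 = minor third; G3→B3 = major third; B3→D4 = minor third.
The largest is F#2 to E3, a minor seventh (10 semitones).

minor seventh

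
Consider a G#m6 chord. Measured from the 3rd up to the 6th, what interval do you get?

G#min6 (G# minor sixth): G#-B-D#-E#.
That puts B below E#.
From B to E#: 6 semitones over a fourth = augmented.

augmented fourth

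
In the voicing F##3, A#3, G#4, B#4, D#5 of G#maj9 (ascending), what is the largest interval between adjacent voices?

minor seventh

Adjacent intervals: F##3→A#3 = minor third; A#3→G#4 = minor seventh; G#4→B#4 = major third; B#4→D#5 = minor third.
The largest is A#3 to G#4, a minor seventh (10 semitones).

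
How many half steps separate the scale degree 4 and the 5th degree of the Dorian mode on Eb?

2

The scale is Eb F Gb Ab Bb C Db.
Ab up to Bb is a major second — 2 semitones.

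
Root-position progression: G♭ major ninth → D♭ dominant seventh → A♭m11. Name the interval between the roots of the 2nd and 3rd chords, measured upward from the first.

The roots are D♭ and A♭.
From D♭ to A♭ is 7 semitones, exactly the perfect fifth.

perfect fifth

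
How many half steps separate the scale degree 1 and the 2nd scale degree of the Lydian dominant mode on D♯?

The scale is D♯ E♯ F𝄪 G𝄪 A♯ B♯ C♯.
D♯ up to E♯ is a major second — 2 semitones.

2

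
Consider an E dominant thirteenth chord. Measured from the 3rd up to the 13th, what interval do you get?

P11

The chord tones of E13 are E G# B D F# C#.
3rd = G#; 13th = C#.
Counting 11 letters and 17 half steps from G# gives a perfect eleventh.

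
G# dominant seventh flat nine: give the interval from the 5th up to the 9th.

diminished fifth

G#7b9 (G# dominant seventh flat nine) is spelled G#–B#–D#–F#–A.
5th = D#; 9th = A.
5 letter names make it a fifth; at 6 semitones (a half step narrower than perfect) the quality is diminished.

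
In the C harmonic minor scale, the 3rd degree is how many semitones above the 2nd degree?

1

The scale is C D Eb F G Ab B.
D up to Eb is a minor second — 1 semitone.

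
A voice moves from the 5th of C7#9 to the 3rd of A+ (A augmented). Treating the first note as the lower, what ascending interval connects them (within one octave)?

augmented fourth

C7#9 has G as its 5th, and A+ (A augmented) has C# as its 3rd.
4 letter names make it a fourth; at 6 semitones (a half step wider than perfect) the quality is augmented.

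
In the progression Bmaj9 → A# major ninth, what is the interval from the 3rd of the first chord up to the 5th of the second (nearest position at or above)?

The 3rd of Bmaj9 is D#; the 5th of A# major ninth is E#.
D# up to E# spans 2 letter names and 2 semitones — a major second.

M2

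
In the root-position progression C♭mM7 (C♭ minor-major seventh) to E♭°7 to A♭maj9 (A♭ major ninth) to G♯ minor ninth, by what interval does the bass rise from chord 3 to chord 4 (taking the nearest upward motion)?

The roots are A♭ and G♯.
A♭ up to G♯ is 12 semitones, a half step wider than a major seventh, so the interval is augmented.

augmented seventh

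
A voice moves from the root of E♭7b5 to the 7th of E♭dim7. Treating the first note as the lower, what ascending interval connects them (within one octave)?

diminished 7th

The root of E♭7b5 is E♭; the 7th of E♭dim7 is D𝄫.
7 letter names make it a seventh; at 9 semitones (a whole step narrower than major) the quality is diminished.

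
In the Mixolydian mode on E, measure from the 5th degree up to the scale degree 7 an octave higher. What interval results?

The scale runs E F# G# A B C# D.
So we need the interval from B up to D.
From B to D: 15 semitones over a tenth = minor.

m10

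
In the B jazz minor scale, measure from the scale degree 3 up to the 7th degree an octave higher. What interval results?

augmented twelfth

Spelling the B jazz minor scale: B C# D E F# G# A#.
Scale degree 3 = D; degree 7 (up an octave) = A#.
D up to A# is 20 semitones, a half step wider than a perfect twelfth, so the interval is augmented.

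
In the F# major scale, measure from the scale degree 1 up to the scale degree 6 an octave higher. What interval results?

major thirteenth

F# major: F# G# A# B C# D# E#.
So we need the interval from F# up to D#.
F# up to D# spans 13 letter names and 21 semitones — a major thirteenth.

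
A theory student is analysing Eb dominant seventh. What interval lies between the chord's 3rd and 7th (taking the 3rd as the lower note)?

Eb7 (Eb dominant seventh) is spelled Eb-G-Bb-Db.
That puts G below Db.
G up to Db is 6 semitones, a half step narrower than a perfect fifth, so the interval is diminished.
This 3–7 tritone is the characteristic tension at the heart of the dominant sound.

diminished 5th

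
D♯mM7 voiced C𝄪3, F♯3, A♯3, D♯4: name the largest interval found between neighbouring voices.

Adjacent intervals: C𝄪3→F♯3 = diminished fourth; F♯3→A♯3 = major third; A♯3→D♯4 = perfect fourth.
The largest is A♯3 to D♯4, a perfect fourth (5 semitones).

P4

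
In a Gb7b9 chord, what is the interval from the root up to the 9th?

m9

Spelling the chord: Gb-Bb-Db-Fb-Abb.
The root is Gb and the 9th is Abb.
9 letter names make it a ninth; at 13 semitones (a half step narrower than major) the quality is minor.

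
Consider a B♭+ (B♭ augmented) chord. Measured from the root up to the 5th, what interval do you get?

B♭ augmented is spelled B♭, D, F♯.
So we need the interval from B♭ up to F♯.
From B♭ to F♯: 8 semitones over a fifth = augmented.

augmented fifth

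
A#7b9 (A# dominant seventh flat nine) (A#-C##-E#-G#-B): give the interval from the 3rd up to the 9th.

3rd = C##; 9th = B.
7 letter names make it a seventh; at 9 semitones (a whole step narrower than major) the quality is diminished.

diminished seventh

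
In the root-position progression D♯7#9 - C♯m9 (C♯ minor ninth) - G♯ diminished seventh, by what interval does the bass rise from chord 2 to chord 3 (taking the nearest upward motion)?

P5

The roots are C♯ and G♯.
From C♯ to G♯ is 7 semitones, exactly the perfect fifth.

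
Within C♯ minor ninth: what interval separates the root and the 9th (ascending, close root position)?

The chord tones of C♯m9 are C♯ E G♯ B D♯.
That puts C♯ below D♯.
Counting 9 letters and 14 half steps from C♯ gives a major ninth.

M9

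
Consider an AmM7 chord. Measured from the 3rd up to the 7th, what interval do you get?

AmM7 is spelled A C E G#.
3rd = C; 7th = G#.
5 letter names make it a fifth; at 8 semitones (a half step wider than perfect) the quality is augmented.

augmented fifth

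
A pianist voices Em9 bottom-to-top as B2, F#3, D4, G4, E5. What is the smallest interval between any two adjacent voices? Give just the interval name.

perfect fourth

Adjacent intervals: B2→F#3 = perfect fifth; F#3→D4 = minor sixth; D4→G4 = perfect fourth; G4→E5 = major sixth.
The smallest is D4 to G4, a perfect fourth (5 semitones).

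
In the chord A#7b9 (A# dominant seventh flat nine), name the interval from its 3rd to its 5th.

A#7b9 (A# dominant seventh flat nine) is spelled A#, C##, E#, G#, B.
That puts C## below E#.
C## up to E# is 3 semitones, a half step narrower than a major third, so the interval is minor.

minor third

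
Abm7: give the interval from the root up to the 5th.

perfect 5th

The chord tones of Abmin7 are Ab Cb Eb Gb.
The root is Ab and the 5th is Eb.
Counting 5 letters and 7 half steps from Ab gives a perfect fifth.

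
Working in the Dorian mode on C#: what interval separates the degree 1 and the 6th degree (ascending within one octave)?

major 6th

C# dorian: C# D# E F# G# A# B.
That puts C# below A#.
From C# to A# is 9 semitones, exactly the major sixth.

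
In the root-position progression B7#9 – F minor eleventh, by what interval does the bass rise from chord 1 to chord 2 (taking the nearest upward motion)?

The roots are B and F.
5 letter names make it a fifth; at 6 semitones (a half step narrower than perfect) the quality is diminished.

diminished fifth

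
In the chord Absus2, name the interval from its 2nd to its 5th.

perfect fourth

The chord tones of Absus2 (Ab sus2) are Ab Bb Eb.
2nd = Bb; 5th = Eb.
From Bb to Eb is 5 semitones, exactly the perfect fourth.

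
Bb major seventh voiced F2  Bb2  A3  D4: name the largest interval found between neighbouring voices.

major seventh

Adjacent intervals: F2→Bb2 = perfect fourth; Bb2→A3 = major seventh; A3→D4 = perfect fourth.
The largest is Bb2 to A3, a major seventh (11 semitones).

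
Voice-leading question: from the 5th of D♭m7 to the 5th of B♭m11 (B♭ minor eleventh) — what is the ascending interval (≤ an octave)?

D♭m7 has A♭ as its 5th, and B♭m11 (B♭ minor eleventh) has F as its 5th.
A♭ up to F spans 6 letter names and 9 semitones — a major sixth.

major sixth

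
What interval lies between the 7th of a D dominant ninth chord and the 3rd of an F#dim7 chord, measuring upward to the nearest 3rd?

D dominant ninth has C as its 7th, and F#dim7 has A as its 3rd.
C up to A spans 6 letter names and 9 semitones — a major sixth.

major sixth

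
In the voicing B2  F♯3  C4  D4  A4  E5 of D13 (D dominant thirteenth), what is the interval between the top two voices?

Those voices are A4 and E5.
Counting 5 letters and 7 half steps from A gives a perfect fifth.

P5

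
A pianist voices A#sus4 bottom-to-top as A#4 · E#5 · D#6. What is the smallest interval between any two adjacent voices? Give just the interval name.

Adjacent intervals: A#4→E#5 = perfect fifth; E#5→D#6 = minor seventh.
The smallest is A#4 to E#5, a perfect fifth (7 semitones).

P5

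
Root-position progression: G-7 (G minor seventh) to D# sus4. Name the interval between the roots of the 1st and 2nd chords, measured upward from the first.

augmented 5th

The roots are G and D#.
G up to D# is 8 semitones, a half step wider than a perfect fifth, so the interval is augmented.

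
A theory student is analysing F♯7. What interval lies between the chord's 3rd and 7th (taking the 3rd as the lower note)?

diminished fifth

F♯ dominant seventh is spelled F♯-A♯-C♯-E.
That puts A♯ below E.
5 letter names make it a fifth; at 6 semitones (a half step narrower than perfect) the quality is diminished.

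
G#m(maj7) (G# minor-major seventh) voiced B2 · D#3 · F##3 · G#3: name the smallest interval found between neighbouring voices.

Adjacent intervals: B2→D#3 = major third; D#3→F##3 = major third; F##3→G#3 = minor second.
The smallest is F##3 to G#3, a minor second (1 semitone).

minor second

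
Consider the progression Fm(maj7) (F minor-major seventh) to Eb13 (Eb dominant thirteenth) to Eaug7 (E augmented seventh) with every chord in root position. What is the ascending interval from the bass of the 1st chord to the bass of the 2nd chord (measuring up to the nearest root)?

The roots are F and Eb.
F up to Eb is 10 semitones, a half step narrower than a major seventh, so the interval is minor.

minor seventh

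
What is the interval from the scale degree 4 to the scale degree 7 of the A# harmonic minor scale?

augmented fourth

Spelling the A# harmonic minor scale: A# B# C# D# E# F# G##.
Scale degree 4 = D#; 7th degree = G##.
From D# to G##: 6 semitones over a fourth = augmented.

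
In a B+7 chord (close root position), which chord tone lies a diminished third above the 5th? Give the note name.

B+7 (B augmented seventh): B-D♯-F𝄪-A.
The 5th is F𝄪. A diminished third above F𝄪 is A.
A is the chord's 7th.

A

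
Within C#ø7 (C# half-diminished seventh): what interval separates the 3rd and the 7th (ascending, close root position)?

P5

The chord tones of C#m7b5 are C# E G B.
3rd = E; 7th = B.
From E to B is 7 semitones, exactly the perfect fifth.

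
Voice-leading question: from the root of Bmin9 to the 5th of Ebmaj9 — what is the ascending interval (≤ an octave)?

diminished octave

The root of Bmin9 is B; the 5th of Ebmaj9 is Bb.
8 letter names make it an octave; at 11 semitones (a half step narrower than perfect) the quality is diminished.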